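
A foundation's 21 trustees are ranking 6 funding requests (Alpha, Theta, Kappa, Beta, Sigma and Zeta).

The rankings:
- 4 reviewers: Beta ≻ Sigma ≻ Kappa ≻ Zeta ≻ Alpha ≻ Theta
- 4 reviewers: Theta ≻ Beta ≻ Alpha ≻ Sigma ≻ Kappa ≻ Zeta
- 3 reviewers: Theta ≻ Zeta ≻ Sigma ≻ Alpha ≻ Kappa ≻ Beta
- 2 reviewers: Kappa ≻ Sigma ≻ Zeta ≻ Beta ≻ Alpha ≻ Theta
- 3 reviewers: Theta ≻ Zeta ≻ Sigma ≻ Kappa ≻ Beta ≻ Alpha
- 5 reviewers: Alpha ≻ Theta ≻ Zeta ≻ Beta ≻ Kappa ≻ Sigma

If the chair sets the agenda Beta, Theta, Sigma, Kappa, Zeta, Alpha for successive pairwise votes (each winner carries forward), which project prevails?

Round 1: Beta vs Theta — 6–15, Theta advances.
Round 2: Theta vs Sigma — 15–6, Theta advances.
Round 3: Theta vs Kappa — 15–6, Theta advances.
Round 4: Theta vs Zeta — 15–6, Theta advances.
Round 5: Theta vs Alpha — 10–11, Alpha advances.
The agenda winner is Alpha.

Alpha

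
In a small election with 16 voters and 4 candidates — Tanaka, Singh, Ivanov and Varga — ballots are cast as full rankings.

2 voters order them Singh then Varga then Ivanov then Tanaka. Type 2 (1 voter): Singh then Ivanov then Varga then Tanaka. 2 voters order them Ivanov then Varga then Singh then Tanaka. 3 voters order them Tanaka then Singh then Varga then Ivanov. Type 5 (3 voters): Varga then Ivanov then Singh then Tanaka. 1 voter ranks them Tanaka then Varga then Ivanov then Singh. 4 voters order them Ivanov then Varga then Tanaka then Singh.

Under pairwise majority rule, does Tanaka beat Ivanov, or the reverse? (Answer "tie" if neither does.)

Ballots ranking Tanaka above Ivanov: 3 + 1 = 4.
Ballots ranking Ivanov above Tanaka: 16 − 4 = 12.
Ivanov wins the head-to-head 12–4.

Ivanov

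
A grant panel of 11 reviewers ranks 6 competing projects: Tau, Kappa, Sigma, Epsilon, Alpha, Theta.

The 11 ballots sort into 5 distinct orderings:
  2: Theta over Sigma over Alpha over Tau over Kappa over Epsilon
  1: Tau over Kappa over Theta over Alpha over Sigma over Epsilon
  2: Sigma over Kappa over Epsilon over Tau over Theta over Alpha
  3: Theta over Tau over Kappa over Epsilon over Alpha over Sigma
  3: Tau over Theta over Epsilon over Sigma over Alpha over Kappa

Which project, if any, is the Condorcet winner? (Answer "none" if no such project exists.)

Check each pair by majority over 11 ballots:
Tau vs Kappa: 9 to 2, Tau.
Tau vs Sigma: Tau is ranked higher on 1+3+3 = 7 ballots, Sigma on 4. Tau wins 7–4.
Tau vs Epsilon: Tau, 9–2.
Tau vs Alpha: 1+2+3+3 = 9 for Tau, 2 for Alpha — Tau by 9–2.
Tau vs Theta: Tau wins 6–5.
Kappa vs Sigma: Kappa is ranked higher on 1+3 = 4 ballots, Sigma on 7. Sigma wins 7–4.
Kappa–Epsilon: Kappa 8–3.
Kappa–Alpha: Kappa 6–5.
Kappa–Theta: Theta 8–3.
Sigma vs Epsilon: 5 to 6, Epsilon.
Sigma vs Alpha: Sigma wins 7–4.
Sigma–Theta: Theta 9–2.
Epsilon vs Alpha: Epsilon is ranked higher on 2+3+3 = 8 ballots, Alpha on 3. Epsilon wins 8–3.
Epsilon vs Theta: Epsilon preferred on 2 ballots; Theta wins 9–2.
Alpha vs Theta: Alpha preferred on 0 ballots; Theta wins 11–0.
Only Tau has no losses; Tau is the Condorcet winner.

Tau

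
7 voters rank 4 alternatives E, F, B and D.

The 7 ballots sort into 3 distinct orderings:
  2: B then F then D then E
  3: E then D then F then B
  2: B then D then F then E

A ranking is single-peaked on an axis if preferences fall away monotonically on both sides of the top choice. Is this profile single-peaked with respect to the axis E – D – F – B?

Axis positions: E=1, D=2, F=3, B=4.
Ballot type 1 (peak B at position 4): ranking walks positions 4-3-2-1, expanding outward from the peak — single-peaked.
Ballot type 2 (peak E at position 1): ranking walks positions 1-2-3-4, expanding outward from the peak — single-peaked.
Ballot type 3: ranking walks positions 4-2-3-1; D is ranked above F even though F lies between D and the peak B on the axis — preferences dip and rise again. Not single-peaked.
Ballot type 3 violates single-peakedness, so the profile is not single-peaked on this axis.

no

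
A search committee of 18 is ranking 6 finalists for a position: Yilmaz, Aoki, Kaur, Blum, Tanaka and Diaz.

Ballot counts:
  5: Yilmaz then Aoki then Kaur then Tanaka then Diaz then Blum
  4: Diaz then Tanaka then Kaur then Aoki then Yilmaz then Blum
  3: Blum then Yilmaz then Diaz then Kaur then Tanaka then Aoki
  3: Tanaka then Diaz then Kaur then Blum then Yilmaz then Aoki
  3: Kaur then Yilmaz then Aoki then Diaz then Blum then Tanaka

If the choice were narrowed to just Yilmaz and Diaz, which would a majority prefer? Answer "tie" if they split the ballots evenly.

Yilmaz

Ballots ranking Yilmaz above Diaz: 5 + 3 + 3 = 11.
Ballots ranking Diaz above Yilmaz: 18 − 11 = 7.
Yilmaz wins the head-to-head 11–7.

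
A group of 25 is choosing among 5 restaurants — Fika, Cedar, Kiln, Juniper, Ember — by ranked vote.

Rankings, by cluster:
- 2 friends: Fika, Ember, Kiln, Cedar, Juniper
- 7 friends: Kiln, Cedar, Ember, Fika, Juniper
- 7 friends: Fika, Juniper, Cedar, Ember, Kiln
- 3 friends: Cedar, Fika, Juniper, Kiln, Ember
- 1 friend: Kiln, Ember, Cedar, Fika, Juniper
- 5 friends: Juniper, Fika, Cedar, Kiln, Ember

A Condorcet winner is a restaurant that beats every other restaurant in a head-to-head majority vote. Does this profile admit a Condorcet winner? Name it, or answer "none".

Fika

Check each pair by majority over 25 ballots:
Fika vs Cedar: Fika wins 14–11.
Fika vs Kiln: Fika, 17–8.
Fika–Juniper: Fika 20–5.
Fika vs Ember: Fika wins 17–8.
Cedar–Kiln: Cedar 15–10.
Cedar–Juniper: Cedar 13–12.
Cedar–Ember: Cedar 22–3.
Kiln vs Juniper: Juniper, 15–10.
Kiln vs Ember: Kiln, 16–9.
Juniper vs Ember: Juniper wins 15–10.
Only Fika has no losses; Fika is the Condorcet winner.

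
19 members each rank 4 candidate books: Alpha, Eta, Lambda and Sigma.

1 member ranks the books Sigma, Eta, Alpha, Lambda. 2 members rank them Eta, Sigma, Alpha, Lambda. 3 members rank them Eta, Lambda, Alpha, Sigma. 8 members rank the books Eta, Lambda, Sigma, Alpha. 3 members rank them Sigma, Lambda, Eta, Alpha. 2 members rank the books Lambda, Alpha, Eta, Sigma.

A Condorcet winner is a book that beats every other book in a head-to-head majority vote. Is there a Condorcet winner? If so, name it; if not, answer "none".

Eta

Check each pair by majority over 19 ballots:
Alpha vs Eta: 2 for Alpha, 17 for Eta — Eta by 17–2.
Alpha vs Lambda: 1+2 = 3 for Alpha, 16 for Lambda — Lambda by 16–3.
Alpha vs Sigma: Alpha is ranked higher on 3+2 = 5 ballots, Sigma on 14. Sigma wins 14–5.
Eta vs Lambda: 14 to 5, Eta.
Eta vs Sigma: 2+3+8+2 = 15 for Eta, 4 for Sigma — Eta by 15–4.
Lambda vs Sigma: Lambda is ranked higher on 3+8+2 = 13 ballots, Sigma on 6. Lambda wins 13–6.
Eta wins every pairwise contest, so Eta is the Condorcet winner.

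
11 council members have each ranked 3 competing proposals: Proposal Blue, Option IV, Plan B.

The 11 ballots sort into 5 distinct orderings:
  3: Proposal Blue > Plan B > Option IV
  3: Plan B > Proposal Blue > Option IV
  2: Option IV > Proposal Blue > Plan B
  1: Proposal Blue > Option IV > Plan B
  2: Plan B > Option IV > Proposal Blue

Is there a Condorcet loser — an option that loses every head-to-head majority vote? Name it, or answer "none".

Option IV

Head-to-head results (11 council members):
Proposal Blue vs Option IV: Proposal Blue, 7–4.
Proposal Blue vs Plan B: Proposal Blue is ranked higher on 3+2+1 = 6 ballots, Plan B on 5. Proposal Blue wins 6–5.
Option IV–Plan B: Plan B 8–3.
Option IV is beaten in every head-to-head and is the Condorcet loser.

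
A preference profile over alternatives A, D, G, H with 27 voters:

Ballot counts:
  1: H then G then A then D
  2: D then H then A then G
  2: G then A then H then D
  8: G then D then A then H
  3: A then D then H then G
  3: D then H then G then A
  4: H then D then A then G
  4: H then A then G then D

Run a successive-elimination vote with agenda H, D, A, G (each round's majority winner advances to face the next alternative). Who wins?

Round 1: H vs D — 11–16, D advances.
Round 2: D vs A — 17–10, D advances.
Round 3: D vs G — 12–15, G advances.
G survives the agenda.

G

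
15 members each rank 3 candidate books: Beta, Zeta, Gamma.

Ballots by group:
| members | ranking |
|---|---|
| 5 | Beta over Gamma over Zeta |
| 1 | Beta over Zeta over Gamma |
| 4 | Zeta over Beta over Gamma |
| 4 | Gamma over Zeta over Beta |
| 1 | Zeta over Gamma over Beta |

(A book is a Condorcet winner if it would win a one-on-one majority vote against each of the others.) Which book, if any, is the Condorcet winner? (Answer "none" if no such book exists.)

Check each pair by majority over 15 ballots:
Beta vs Zeta: 6 to 9, Zeta.
Beta vs Gamma: Beta wins 10–5.
Zeta–Gamma: Gamma 9–6.
No book is unbeaten: Beta loses to Zeta; Zeta loses to Gamma; Gamma loses to Beta. In particular Beta → Gamma → Zeta → Beta is a majority cycle — no Condorcet winner exists.

none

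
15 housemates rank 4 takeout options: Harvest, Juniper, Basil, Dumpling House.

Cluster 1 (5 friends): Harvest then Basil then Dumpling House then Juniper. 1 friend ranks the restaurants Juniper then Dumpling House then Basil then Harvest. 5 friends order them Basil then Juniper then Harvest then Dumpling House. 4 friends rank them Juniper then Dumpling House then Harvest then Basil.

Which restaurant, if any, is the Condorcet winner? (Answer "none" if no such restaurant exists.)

none

Pairwise majorities:
Harvest vs Juniper: 5 for Harvest, 10 for Juniper — Juniper by 10–5.
Harvest vs Basil: Harvest is ranked higher on 5+4 = 9 ballots, Basil on 6. Harvest wins 9–6.
Harvest vs Dumpling House: 5+5 = 10 for Harvest, 5 for Dumpling House — Harvest by 10–5.
Juniper vs Basil: Juniper preferred on 1+4 = 5 ballots; Basil wins 10–5.
Juniper vs Dumpling House: Juniper is ranked higher on 1+5+4 = 10 ballots, Dumpling House on 5. Juniper wins 10–5.
Basil vs Dumpling House: 5+5 = 10 for Basil, 5 for Dumpling House — Basil by 10–5.
Every restaurant loses at least once (Harvest loses to Juniper; Juniper loses to Basil; Basil loses to Harvest; Dumpling House loses to Harvest). The majority relation contains the cycle Harvest → Basil → Juniper → Harvest, so there is no Condorcet winner.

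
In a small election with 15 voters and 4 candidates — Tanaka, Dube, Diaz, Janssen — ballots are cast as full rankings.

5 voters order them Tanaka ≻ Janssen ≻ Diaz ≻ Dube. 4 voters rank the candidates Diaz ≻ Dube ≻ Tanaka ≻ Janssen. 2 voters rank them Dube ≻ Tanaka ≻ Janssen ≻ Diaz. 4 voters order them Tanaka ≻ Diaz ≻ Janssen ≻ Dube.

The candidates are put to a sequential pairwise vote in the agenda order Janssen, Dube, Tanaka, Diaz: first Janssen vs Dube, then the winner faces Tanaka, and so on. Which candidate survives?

Round 1: Janssen vs Dube — 9–6, Janssen advances.
Round 2: Janssen vs Tanaka — 0–15, Tanaka advances.
Round 3: Tanaka vs Diaz — 11–4, Tanaka advances.
The agenda winner is Tanaka.

Tanaka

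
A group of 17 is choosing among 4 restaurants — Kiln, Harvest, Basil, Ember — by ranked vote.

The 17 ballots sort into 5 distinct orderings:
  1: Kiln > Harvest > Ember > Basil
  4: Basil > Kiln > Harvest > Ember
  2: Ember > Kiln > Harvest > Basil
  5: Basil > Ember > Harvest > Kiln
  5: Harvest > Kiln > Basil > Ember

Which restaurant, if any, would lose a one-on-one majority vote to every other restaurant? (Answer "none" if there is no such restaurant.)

Ember

Head-to-head results (17 friends):
Kiln vs Harvest: 7 to 10, Harvest.
Kiln vs Basil: 8 to 9, Basil.
Kiln vs Ember: Kiln, 10–7.
Harvest–Basil: Basil 9–8.
Harvest vs Ember: Harvest preferred on 1+4+5 = 10 ballots; Harvest wins 10–7.
Basil vs Ember: Basil, 14–3.
Ember loses to every other restaurant — it is the Condorcet loser.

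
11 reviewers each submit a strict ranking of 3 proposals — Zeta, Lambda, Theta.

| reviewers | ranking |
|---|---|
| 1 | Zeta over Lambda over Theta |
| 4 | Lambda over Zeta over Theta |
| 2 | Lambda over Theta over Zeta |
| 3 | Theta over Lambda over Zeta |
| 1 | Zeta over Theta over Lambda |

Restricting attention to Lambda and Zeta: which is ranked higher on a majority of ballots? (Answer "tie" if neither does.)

Lambda

Ballots ranking Lambda above Zeta: 4 + 2 + 3 = 9.
Ballots ranking Zeta above Lambda: 11 − 9 = 2.
Lambda wins the head-to-head 9–2.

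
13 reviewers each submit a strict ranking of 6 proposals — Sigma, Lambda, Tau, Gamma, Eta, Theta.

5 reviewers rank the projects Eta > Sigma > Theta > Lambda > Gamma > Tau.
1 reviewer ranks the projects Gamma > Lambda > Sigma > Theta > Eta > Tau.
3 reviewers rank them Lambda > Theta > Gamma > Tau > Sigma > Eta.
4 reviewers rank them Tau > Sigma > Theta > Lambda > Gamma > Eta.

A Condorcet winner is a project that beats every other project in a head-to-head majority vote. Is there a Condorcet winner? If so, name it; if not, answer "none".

none

Pairwise majorities:
Sigma vs Lambda: 5+4 = 9 for Sigma, 4 for Lambda — Sigma by 9–4.
Sigma vs Tau: 5+1 = 6 for Sigma, 7 for Tau — Tau by 7–6.
Sigma vs Gamma: Sigma is ranked higher on 5+4 = 9 ballots, Gamma on 4. Sigma wins 9–4.
Sigma vs Eta: Sigma is ranked higher on 1+3+4 = 8 ballots, Eta on 5. Sigma wins 8–5.
Sigma vs Theta: Sigma preferred on 5+1+4 = 10 ballots; Sigma wins 10–3.
Lambda vs Tau: Lambda preferred on 5+1+3 = 9 ballots; Lambda wins 9–4.
Lambda vs Gamma: 12 to 1, Lambda.
Lambda vs Eta: Lambda preferred on 1+3+4 = 8 ballots; Lambda wins 8–5.
Lambda vs Theta: Lambda preferred on 1+3 = 4 ballots; Theta wins 9–4.
Tau vs Gamma: 4 to 9, Gamma.
Tau vs Eta: 7 to 6, Tau.
Tau vs Theta: 4 for Tau, 9 for Theta — Theta by 9–4.
Gamma vs Eta: 1+3+4 = 8 for Gamma, 5 for Eta — Gamma by 8–5.
Gamma vs Theta: Gamma is ranked higher on 1 ballot, Theta on 12. Theta wins 12–1.
Eta vs Theta: Eta preferred on 5 ballots; Theta wins 8–5.
Each project drops at least one matchup (Sigma loses to Tau; Lambda loses to Sigma; Tau loses to Lambda; Gamma loses to Sigma; Eta loses to Sigma; Theta loses to Sigma); the cycle Sigma beats Lambda beats Tau beats Sigma rules out a Condorcet winner.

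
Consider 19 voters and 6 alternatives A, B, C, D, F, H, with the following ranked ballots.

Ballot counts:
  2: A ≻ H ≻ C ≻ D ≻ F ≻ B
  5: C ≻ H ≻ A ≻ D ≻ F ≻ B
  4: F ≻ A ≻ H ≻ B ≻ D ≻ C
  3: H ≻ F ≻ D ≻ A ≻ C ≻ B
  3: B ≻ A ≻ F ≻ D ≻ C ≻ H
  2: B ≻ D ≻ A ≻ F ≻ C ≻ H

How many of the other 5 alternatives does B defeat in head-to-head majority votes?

0

B against each rival (19 voters):
B vs A: A wins 14–5.
B–C: C 10–9.
B vs D: 4+3+2 = 9 for B, 10 for D — D by 10–9.
B vs F: F, 14–5.
B vs H: 3+2 = 5 for B, 14 for H — H by 14–5.
B beats no one; loses to A, C, D, F, H — 0 pairwise wins.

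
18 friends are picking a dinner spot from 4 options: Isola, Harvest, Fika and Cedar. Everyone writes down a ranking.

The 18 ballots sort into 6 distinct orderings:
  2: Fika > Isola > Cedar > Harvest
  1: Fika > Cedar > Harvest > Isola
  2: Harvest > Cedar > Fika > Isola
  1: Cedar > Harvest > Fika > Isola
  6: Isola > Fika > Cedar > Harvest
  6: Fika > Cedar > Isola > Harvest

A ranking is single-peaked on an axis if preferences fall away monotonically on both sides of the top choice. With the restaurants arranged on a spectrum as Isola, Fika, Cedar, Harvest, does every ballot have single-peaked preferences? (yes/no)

yes

Axis positions: Isola=1, Fika=2, Cedar=3, Harvest=4.
Bloc 1 (peak Fika at position 2): ranking walks positions 2-1-3-4, expanding outward from the peak — single-peaked.
Bloc 2 (peak Fika at position 2): ranking walks positions 2-3-4-1, expanding outward from the peak — single-peaked.
Bloc 3 (peak Harvest at position 4): ranking walks positions 4-3-2-1, expanding outward from the peak — single-peaked.
Bloc 4 (peak Cedar at position 3): ranking walks positions 3-4-2-1, expanding outward from the peak — single-peaked.
Bloc 5 (peak Isola at position 1): ranking walks positions 1-2-3-4, expanding outward from the peak — single-peaked.
Bloc 6 (peak Fika at position 2): ranking walks positions 2-3-1-4, expanding outward from the peak — single-peaked.
Every ranking is single-peaked on this axis.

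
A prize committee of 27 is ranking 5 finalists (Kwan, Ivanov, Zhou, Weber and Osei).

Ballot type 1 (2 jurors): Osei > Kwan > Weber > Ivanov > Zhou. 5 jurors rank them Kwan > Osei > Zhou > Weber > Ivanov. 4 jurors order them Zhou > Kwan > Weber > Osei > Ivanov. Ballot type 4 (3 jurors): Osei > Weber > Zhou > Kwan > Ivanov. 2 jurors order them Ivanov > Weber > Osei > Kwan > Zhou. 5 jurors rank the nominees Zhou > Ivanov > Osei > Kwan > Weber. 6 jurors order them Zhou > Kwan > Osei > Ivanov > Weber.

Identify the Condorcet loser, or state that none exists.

Ivanov

Pairwise majorities:
Kwan vs Ivanov: Kwan, 20–7.
Kwan–Zhou: Zhou 18–9.
Kwan vs Weber: 2+5+4+5+6 = 22 for Kwan, 5 for Weber — Kwan by 22–5.
Kwan vs Osei: 5+4+6 = 15 for Kwan, 12 for Osei — Kwan by 15–12.
Ivanov vs Zhou: Zhou, 23–4.
Ivanov vs Weber: Ivanov preferred on 2+5+6 = 13 ballots; Weber wins 14–13.
Ivanov–Osei: Osei 20–7.
Zhou vs Weber: 20 to 7, Zhou.
Zhou vs Osei: Zhou, 15–12.
Weber vs Osei: Osei, 21–6.
Ivanov loses to every other nominee — it is the Condorcet loser.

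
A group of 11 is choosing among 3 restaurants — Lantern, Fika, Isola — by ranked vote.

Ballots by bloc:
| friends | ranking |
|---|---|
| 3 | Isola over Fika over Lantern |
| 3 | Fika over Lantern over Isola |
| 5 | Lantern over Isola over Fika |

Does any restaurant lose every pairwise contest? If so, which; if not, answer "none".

none

Head-to-head results (11 friends):
Lantern vs Fika: Lantern is ranked higher on 5 ballots, Fika on 6. Fika wins 6–5.
Lantern vs Isola: 3+5 = 8 for Lantern, 3 for Isola — Lantern by 8–3.
Fika vs Isola: Isola wins 8–3.
No restaurant is winless: Lantern beats Isola; Fika beats Lantern; Isola beats Fika. There is no Condorcet loser.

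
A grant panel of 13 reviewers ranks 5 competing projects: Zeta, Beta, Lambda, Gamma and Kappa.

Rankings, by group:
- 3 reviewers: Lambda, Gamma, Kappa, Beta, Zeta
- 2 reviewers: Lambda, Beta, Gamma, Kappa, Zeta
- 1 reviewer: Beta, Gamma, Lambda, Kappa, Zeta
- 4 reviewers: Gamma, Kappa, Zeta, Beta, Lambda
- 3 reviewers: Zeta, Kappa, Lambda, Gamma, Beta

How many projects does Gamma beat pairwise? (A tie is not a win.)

Gamma against each rival (13 reviewers):
Gamma vs Zeta: 10 to 3, Gamma.
Gamma vs Beta: Gamma is ranked higher on 3+4+3 = 10 ballots, Beta on 3. Gamma wins 10–3.
Gamma vs Lambda: 5 to 8, Lambda.
Gamma vs Kappa: Gamma wins 10–3.
Gamma beats Zeta, Beta, Kappa; loses to Lambda — 3 pairwise wins.

3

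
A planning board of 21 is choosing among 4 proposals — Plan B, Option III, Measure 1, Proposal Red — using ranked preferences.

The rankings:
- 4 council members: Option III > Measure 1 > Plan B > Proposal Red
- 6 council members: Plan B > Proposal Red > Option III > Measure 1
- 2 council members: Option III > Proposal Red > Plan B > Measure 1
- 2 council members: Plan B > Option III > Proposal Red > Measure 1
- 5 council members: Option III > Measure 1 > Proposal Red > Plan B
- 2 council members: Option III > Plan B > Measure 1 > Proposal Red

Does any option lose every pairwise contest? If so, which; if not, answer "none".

Proposal Red

Pairwise majorities:
Plan B vs Option III: 8 to 13, Option III.
Plan B vs Measure 1: Plan B, 12–9.
Plan B vs Proposal Red: Plan B preferred on 4+6+2+2 = 14 ballots; Plan B wins 14–7.
Option III vs Measure 1: Option III, 21–0.
Option III vs Proposal Red: Option III wins 15–6.
Measure 1–Proposal Red: Measure 1 11–10.
Proposal Red is beaten in every head-to-head and is the Condorcet loser.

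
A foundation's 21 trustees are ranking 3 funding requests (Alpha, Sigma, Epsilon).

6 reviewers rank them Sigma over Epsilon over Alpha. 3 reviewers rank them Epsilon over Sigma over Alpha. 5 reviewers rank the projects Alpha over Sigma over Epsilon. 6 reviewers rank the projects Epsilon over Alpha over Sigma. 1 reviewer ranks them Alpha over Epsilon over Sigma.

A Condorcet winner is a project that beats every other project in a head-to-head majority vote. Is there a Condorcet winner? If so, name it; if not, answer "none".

none

Pairwise majorities:
Alpha vs Sigma: Alpha, 12–9.
Alpha vs Epsilon: Epsilon, 15–6.
Sigma vs Epsilon: Sigma wins 11–10.
Every project loses at least once (Alpha loses to Epsilon; Sigma loses to Alpha; Epsilon loses to Sigma). The majority relation contains the cycle Alpha > Sigma > Epsilon > Alpha, so there is no Condorcet winner.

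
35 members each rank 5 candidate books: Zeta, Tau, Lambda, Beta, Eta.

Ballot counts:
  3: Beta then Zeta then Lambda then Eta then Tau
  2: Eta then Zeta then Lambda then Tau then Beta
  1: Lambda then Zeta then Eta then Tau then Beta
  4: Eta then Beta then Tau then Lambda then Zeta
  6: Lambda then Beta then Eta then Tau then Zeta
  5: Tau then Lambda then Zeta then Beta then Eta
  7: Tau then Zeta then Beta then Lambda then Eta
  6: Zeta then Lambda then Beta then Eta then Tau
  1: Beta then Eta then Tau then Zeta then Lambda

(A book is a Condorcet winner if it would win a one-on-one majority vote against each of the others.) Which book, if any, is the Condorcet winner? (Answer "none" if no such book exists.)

Pairwise majorities:
Zeta vs Tau: Zeta preferred on 3+2+1+6 = 12 ballots; Tau wins 23–12.
Zeta vs Lambda: Zeta wins 19–16.
Zeta vs Beta: 2+1+5+7+6 = 21 for Zeta, 14 for Beta — Zeta by 21–14.
Zeta vs Eta: 3+1+5+7+6 = 22 for Zeta, 13 for Eta — Zeta by 22–13.
Tau vs Lambda: Tau is ranked higher on 4+5+7+1 = 17 ballots, Lambda on 18. Lambda wins 18–17.
Tau vs Beta: Beta, 20–15.
Tau vs Eta: Eta, 23–12.
Lambda vs Beta: Lambda wins 20–15.
Lambda vs Eta: Lambda, 28–7.
Beta vs Eta: Beta wins 28–7.
Each book drops at least one matchup (Zeta loses to Tau; Tau loses to Lambda; Lambda loses to Zeta; Beta loses to Zeta; Eta loses to Zeta); the cycle Zeta beats Lambda beats Tau beats Zeta rules out a Condorcet winner.

none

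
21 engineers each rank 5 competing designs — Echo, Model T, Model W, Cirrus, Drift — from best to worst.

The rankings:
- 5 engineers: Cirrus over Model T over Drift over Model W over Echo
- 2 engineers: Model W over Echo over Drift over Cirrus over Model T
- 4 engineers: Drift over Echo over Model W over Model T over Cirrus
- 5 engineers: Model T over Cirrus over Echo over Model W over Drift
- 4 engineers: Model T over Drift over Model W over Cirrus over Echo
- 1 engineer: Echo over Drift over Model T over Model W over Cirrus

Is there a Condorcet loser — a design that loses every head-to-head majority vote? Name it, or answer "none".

Head-to-head results (21 engineers):
Echo vs Model T: Model T, 14–7.
Echo vs Model W: Echo is ranked higher on 4+5+1 = 10 ballots, Model W on 11. Model W wins 11–10.
Echo vs Cirrus: Cirrus, 14–7.
Echo vs Drift: Echo preferred on 2+5+1 = 8 ballots; Drift wins 13–8.
Model T vs Model W: Model T wins 15–6.
Model T vs Cirrus: Model T, 14–7.
Model T vs Drift: Model T, 14–7.
Model W–Cirrus: Model W 11–10.
Model W vs Drift: Model W preferred on 2+5 = 7 ballots; Drift wins 14–7.
Cirrus vs Drift: Drift, 11–10.
Echo is beaten in every head-to-head and is the Condorcet loser.

Echo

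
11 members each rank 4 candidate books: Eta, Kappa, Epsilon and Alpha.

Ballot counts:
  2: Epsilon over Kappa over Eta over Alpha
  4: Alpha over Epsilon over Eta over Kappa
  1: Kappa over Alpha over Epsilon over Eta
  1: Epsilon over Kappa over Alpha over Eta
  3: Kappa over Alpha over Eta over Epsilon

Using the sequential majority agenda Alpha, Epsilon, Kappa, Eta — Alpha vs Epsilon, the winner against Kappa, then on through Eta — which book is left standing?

Round 1: Alpha vs Epsilon — 8–3, Alpha advances.
Round 2: Alpha vs Kappa — 4–7, Kappa advances.
Round 3: Kappa vs Eta — 7–4, Kappa advances.
Kappa survives the agenda.

Kappa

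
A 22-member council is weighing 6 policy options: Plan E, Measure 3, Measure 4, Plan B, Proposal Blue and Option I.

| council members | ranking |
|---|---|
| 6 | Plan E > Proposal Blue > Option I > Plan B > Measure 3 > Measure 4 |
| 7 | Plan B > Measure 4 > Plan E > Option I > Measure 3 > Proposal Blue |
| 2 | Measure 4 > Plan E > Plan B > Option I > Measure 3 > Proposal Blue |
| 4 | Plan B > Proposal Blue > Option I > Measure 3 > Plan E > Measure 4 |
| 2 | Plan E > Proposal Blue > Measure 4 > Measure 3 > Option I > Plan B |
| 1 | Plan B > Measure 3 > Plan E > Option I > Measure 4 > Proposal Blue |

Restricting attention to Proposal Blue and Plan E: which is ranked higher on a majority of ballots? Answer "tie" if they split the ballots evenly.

Plan E

Ballots ranking Proposal Blue above Plan E: 4.
Ballots ranking Plan E above Proposal Blue: 22 − 4 = 18.
Plan E wins the head-to-head 18–4.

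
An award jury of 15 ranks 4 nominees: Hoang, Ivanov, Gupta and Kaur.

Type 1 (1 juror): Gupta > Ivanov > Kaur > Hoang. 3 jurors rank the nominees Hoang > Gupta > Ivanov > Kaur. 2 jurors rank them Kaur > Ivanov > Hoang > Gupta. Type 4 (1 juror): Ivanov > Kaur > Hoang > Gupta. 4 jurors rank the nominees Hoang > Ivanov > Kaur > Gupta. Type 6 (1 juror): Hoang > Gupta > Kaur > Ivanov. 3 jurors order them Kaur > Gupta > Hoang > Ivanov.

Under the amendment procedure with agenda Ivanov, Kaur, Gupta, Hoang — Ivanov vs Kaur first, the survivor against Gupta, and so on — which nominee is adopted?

Round 1: Ivanov vs Kaur — 9–6, Ivanov advances.
Round 2: Ivanov vs Gupta — 7–8, Gupta advances.
Round 3: Gupta vs Hoang — 4–11, Hoang advances.
The agenda winner is Hoang.

Hoang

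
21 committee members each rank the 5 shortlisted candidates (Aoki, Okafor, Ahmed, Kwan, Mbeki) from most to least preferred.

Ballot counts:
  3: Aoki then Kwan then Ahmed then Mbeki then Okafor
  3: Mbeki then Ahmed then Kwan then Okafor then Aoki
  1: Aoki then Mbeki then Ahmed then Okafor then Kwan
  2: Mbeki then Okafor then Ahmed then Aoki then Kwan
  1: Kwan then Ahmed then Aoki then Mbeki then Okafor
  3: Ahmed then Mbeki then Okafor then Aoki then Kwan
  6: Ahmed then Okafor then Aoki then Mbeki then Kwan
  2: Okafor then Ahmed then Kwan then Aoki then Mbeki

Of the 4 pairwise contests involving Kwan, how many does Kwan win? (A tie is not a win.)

0

Kwan against each rival (21 committee members):
Kwan vs Aoki: Kwan is ranked higher on 3+1+2 = 6 ballots, Aoki on 15. Aoki wins 15–6.
Kwan vs Okafor: Okafor wins 14–7.
Kwan vs Ahmed: 3+1 = 4 for Kwan, 17 for Ahmed — Ahmed by 17–4.
Kwan vs Mbeki: 6 to 15, Mbeki.
Kwan beats no one; loses to Aoki, Okafor, Ahmed, Mbeki — 0 pairwise wins.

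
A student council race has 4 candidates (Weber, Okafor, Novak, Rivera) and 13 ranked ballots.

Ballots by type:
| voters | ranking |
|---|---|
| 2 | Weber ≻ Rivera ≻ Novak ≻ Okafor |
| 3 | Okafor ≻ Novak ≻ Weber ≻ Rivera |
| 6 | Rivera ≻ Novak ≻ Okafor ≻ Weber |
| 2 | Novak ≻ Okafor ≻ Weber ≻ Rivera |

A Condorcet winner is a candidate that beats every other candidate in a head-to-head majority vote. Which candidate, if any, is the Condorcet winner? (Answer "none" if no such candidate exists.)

Check each pair by majority over 13 ballots:
Weber vs Okafor: 2 for Weber, 11 for Okafor — Okafor by 11–2.
Weber–Novak: Novak 11–2.
Weber–Rivera: Weber 7–6.
Okafor vs Novak: 3 for Okafor, 10 for Novak — Novak by 10–3.
Okafor vs Rivera: Rivera, 8–5.
Novak vs Rivera: Rivera wins 8–5.
Every candidate loses at least once (Weber loses to Okafor; Okafor loses to Novak; Novak loses to Rivera; Rivera loses to Weber). The majority relation contains the cycle Weber beats Rivera beats Okafor beats Weber, so there is no Condorcet winner.

none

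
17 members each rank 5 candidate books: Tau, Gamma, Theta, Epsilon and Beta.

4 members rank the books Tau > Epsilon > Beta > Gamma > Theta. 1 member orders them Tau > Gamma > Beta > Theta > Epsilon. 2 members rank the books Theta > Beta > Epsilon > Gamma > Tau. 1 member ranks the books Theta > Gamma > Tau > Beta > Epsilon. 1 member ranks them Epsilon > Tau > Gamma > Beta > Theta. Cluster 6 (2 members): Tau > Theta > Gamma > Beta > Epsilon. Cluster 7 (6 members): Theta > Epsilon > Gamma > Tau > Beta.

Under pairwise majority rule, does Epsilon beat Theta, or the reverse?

Theta

Ballots ranking Epsilon above Theta: 4 + 1 = 5.
Ballots ranking Theta above Epsilon: 17 − 5 = 12.
Theta wins the head-to-head 12–5.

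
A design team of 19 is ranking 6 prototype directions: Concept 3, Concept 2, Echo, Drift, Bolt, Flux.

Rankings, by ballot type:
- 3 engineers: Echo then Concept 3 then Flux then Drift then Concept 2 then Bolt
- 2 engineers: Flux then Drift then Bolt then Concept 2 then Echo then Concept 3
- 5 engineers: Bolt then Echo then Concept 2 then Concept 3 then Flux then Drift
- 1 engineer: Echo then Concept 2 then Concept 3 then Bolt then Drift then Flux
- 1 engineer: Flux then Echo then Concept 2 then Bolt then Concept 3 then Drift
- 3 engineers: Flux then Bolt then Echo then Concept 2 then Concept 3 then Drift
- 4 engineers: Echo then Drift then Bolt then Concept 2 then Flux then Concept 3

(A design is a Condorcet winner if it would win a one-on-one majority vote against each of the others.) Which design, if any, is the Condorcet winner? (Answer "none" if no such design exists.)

Pairwise majorities:
Concept 3–Concept 2: Concept 2 16–3.
Concept 3 vs Echo: Echo, 19–0.
Concept 3–Drift: Concept 3 13–6.
Concept 3 vs Bolt: Bolt, 15–4.
Concept 3–Flux: Flux 10–9.
Concept 2 vs Echo: Echo wins 17–2.
Concept 2 vs Drift: Concept 2 wins 10–9.
Concept 2–Bolt: Bolt 14–5.
Concept 2–Flux: Concept 2 10–9.
Echo–Drift: Echo 17–2.
Echo–Bolt: Bolt 10–9.
Echo vs Flux: Echo wins 13–6.
Drift vs Bolt: Bolt wins 10–9.
Drift vs Flux: Flux, 14–5.
Bolt vs Flux: Bolt wins 10–9.
Only Bolt has no losses; Bolt is the Condorcet winner.

Bolt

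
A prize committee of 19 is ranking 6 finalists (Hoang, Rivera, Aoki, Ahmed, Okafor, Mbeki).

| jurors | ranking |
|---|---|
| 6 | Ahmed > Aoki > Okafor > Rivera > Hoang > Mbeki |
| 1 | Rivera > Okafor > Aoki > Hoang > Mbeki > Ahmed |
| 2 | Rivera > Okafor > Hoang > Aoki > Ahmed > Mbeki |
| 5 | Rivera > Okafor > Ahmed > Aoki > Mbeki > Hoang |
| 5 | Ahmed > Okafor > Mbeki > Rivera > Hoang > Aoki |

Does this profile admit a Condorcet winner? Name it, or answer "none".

Check each pair by majority over 19 ballots:
Hoang vs Rivera: Hoang is ranked higher on 0 ballots, Rivera on 19. Rivera wins 19–0.
Hoang vs Aoki: Hoang preferred on 2+5 = 7 ballots; Aoki wins 12–7.
Hoang vs Ahmed: Hoang is ranked higher on 1+2 = 3 ballots, Ahmed on 16. Ahmed wins 16–3.
Hoang vs Okafor: Hoang is ranked higher on 0 ballots, Okafor on 19. Okafor wins 19–0.
Hoang vs Mbeki: Hoang preferred on 6+1+2 = 9 ballots; Mbeki wins 10–9.
Rivera vs Aoki: Rivera is ranked higher on 1+2+5+5 = 13 ballots, Aoki on 6. Rivera wins 13–6.
Rivera vs Ahmed: Rivera is ranked higher on 1+2+5 = 8 ballots, Ahmed on 11. Ahmed wins 11–8.
Rivera vs Okafor: 1+2+5 = 8 for Rivera, 11 for Okafor — Okafor by 11–8.
Rivera vs Mbeki: Rivera preferred on 6+1+2+5 = 14 ballots; Rivera wins 14–5.
Aoki vs Ahmed: Aoki preferred on 1+2 = 3 ballots; Ahmed wins 16–3.
Aoki vs Okafor: Aoki preferred on 6 ballots; Okafor wins 13–6.
Aoki vs Mbeki: Aoki preferred on 6+1+2+5 = 14 ballots; Aoki wins 14–5.
Ahmed vs Okafor: Ahmed is ranked higher on 6+5 = 11 ballots, Okafor on 8. Ahmed wins 11–8.
Ahmed vs Mbeki: 18 to 1, Ahmed.
Okafor vs Mbeki: Okafor is ranked higher on 6+1+2+5+5 = 19 ballots, Mbeki on 0. Okafor wins 19–0.
Ahmed beats each of Hoang, Rivera, Aoki, Okafor, Mbeki — Ahmed is the Condorcet winner.

Ahmed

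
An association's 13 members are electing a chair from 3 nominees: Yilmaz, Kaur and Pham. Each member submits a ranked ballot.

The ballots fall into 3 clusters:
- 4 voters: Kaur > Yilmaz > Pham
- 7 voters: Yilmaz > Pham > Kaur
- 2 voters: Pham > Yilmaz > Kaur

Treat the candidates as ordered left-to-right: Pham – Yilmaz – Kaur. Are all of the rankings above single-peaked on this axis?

yes

Axis positions: Pham=1, Yilmaz=2, Kaur=3.
Cluster 1 (peak Kaur at position 3): ranking walks positions 3-2-1, expanding outward from the peak — single-peaked.
Cluster 2 (peak Yilmaz at position 2): ranking walks positions 2-1-3, expanding outward from the peak — single-peaked.
Cluster 3 (peak Pham at position 1): ranking walks positions 1-2-3, expanding outward from the peak — single-peaked.
Every ranking is single-peaked on this axis.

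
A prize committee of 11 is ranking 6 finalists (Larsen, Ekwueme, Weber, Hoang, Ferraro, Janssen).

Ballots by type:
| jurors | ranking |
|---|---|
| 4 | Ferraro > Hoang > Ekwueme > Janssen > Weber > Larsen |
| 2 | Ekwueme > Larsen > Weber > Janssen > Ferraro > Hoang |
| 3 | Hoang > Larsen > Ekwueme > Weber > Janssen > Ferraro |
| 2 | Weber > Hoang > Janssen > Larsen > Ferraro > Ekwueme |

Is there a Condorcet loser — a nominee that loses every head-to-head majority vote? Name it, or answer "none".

none

Head-to-head results (11 jurors):
Larsen vs Ekwueme: Ekwueme, 6–5.
Larsen vs Weber: Weber, 6–5.
Larsen vs Hoang: Hoang, 9–2.
Larsen vs Ferraro: Larsen is ranked higher on 2+3+2 = 7 ballots, Ferraro on 4. Larsen wins 7–4.
Larsen vs Janssen: Janssen wins 6–5.
Ekwueme vs Weber: Ekwueme, 9–2.
Ekwueme vs Hoang: Hoang, 9–2.
Ekwueme vs Ferraro: 5 to 6, Ferraro.
Ekwueme vs Janssen: Ekwueme wins 9–2.
Weber vs Hoang: 2+2 = 4 for Weber, 7 for Hoang — Hoang by 7–4.
Weber vs Ferraro: 2+3+2 = 7 for Weber, 4 for Ferraro — Weber by 7–4.
Weber vs Janssen: Weber preferred on 2+3+2 = 7 ballots; Weber wins 7–4.
Hoang vs Ferraro: Hoang preferred on 3+2 = 5 ballots; Ferraro wins 6–5.
Hoang vs Janssen: Hoang preferred on 4+3+2 = 9 ballots; Hoang wins 9–2.
Ferraro–Janssen: Janssen 7–4.
Each nominee has at least one pairwise win (Larsen beats Ferraro; Ekwueme beats Larsen; Weber beats Larsen; Hoang beats Larsen; Ferraro beats Ekwueme; Janssen beats Larsen) — no Condorcet loser.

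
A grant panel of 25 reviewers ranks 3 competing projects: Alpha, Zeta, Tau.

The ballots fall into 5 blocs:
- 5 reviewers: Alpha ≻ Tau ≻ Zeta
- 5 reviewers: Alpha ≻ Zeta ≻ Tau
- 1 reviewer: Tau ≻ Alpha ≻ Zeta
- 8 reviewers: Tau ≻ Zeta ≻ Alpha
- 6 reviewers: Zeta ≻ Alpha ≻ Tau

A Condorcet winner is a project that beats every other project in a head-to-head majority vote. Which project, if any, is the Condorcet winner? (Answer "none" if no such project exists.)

Head-to-head results (25 reviewers):
Alpha vs Zeta: 11 to 14, Zeta.
Alpha vs Tau: 16 to 9, Alpha.
Zeta vs Tau: 11 to 14, Tau.
No project is unbeaten: Alpha loses to Zeta; Zeta loses to Tau; Tau loses to Alpha. In particular Alpha beats Tau beats Zeta beats Alpha is a majority cycle — no Condorcet winner exists.

none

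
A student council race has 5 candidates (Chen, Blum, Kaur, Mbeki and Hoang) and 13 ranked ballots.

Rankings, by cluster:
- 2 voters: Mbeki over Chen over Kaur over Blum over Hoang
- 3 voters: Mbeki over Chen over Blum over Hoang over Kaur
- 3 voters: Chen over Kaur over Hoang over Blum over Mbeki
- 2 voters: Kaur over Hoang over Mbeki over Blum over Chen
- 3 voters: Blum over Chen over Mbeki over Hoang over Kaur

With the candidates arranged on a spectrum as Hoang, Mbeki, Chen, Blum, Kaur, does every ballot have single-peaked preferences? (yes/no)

Axis positions: Hoang=1, Mbeki=2, Chen=3, Blum=4, Kaur=5.
Cluster 1: ranking walks positions 2-3-5-4-1; Kaur is ranked above Blum even though Blum lies between Kaur and the peak Mbeki on the axis — preferences dip and rise again. Not single-peaked.
Cluster 2 (peak Mbeki at position 2): ranking walks positions 2-3-4-1-5, expanding outward from the peak — single-peaked.
Cluster 3: ranking walks positions 3-5-1-4-2; Kaur is ranked above Blum even though Blum lies between Kaur and the peak Chen on the axis — preferences dip and rise again. Not single-peaked.
Cluster 4: ranking walks positions 5-1-2-4-3; Hoang is ranked above Blum even though Blum lies between Hoang and the peak Kaur on the axis — preferences dip and rise again. Not single-peaked.
Cluster 5 (peak Blum at position 4): ranking walks positions 4-3-2-1-5, expanding outward from the peak — single-peaked.
Cluster 1 violates single-peakedness, so the profile is not single-peaked on this axis.

no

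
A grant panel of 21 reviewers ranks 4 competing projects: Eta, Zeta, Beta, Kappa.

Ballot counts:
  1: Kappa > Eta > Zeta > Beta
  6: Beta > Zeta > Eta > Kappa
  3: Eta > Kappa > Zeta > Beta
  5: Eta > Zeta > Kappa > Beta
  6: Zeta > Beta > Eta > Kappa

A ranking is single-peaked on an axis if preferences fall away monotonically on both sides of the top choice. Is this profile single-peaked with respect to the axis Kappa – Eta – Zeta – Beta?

Axis positions: Kappa=1, Eta=2, Zeta=3, Beta=4.
Faction 1 (peak Kappa at position 1): ranking walks positions 1-2-3-4, expanding outward from the peak — single-peaked.
Faction 2 (peak Beta at position 4): ranking walks positions 4-3-2-1, expanding outward from the peak — single-peaked.
Faction 3 (peak Eta at position 2): ranking walks positions 2-1-3-4, expanding outward from the peak — single-peaked.
Faction 4 (peak Eta at position 2): ranking walks positions 2-3-1-4, expanding outward from the peak — single-peaked.
Faction 5 (peak Zeta at position 3): ranking walks positions 3-4-2-1, expanding outward from the peak — single-peaked.
Every ranking is single-peaked on this axis.

yes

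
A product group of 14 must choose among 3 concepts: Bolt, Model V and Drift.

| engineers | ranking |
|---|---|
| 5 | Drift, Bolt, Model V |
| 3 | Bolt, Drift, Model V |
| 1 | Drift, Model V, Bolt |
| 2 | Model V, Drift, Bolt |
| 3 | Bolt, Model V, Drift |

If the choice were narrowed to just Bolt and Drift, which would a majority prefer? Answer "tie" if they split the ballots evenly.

Ballots ranking Bolt above Drift: 3 + 3 = 6.
Ballots ranking Drift above Bolt: 14 − 6 = 8.
Drift wins the head-to-head 8–6.

Drift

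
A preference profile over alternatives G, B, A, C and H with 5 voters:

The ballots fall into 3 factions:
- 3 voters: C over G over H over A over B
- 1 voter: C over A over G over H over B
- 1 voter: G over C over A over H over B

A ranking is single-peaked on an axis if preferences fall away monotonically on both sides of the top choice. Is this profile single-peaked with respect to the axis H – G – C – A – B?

Axis positions: H=1, G=2, C=3, A=4, B=5.
Faction 1 (peak C at position 3): ranking walks positions 3-2-1-4-5, expanding outward from the peak — single-peaked.
Faction 2 (peak C at position 3): ranking walks positions 3-4-2-1-5, expanding outward from the peak — single-peaked.
Faction 3 (peak G at position 2): ranking walks positions 2-3-4-1-5, expanding outward from the peak — single-peaked.
Every ranking is single-peaked on this axis.

yes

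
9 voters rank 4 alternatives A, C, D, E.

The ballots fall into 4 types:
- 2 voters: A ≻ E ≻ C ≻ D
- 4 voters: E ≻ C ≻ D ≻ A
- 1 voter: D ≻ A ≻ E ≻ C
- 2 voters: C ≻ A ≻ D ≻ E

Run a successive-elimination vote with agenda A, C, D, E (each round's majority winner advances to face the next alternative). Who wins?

E

Round 1: A vs C — 3–6, C advances.
Round 2: C vs D — 8–1, C advances.
Round 3: C vs E — 2–7, E advances.
The agenda winner is E.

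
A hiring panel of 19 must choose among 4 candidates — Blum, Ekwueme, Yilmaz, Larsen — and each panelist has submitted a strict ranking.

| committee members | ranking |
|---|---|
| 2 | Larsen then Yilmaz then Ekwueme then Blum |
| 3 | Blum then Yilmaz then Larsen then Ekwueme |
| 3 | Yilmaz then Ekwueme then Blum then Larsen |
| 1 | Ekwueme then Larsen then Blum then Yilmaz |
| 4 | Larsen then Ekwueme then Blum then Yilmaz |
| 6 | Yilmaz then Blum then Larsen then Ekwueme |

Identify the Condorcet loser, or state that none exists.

none

Pairwise majorities:
Blum vs Ekwueme: 9 to 10, Ekwueme.
Blum vs Yilmaz: Yilmaz wins 11–8.
Blum vs Larsen: Blum preferred on 3+3+6 = 12 ballots; Blum wins 12–7.
Ekwueme–Yilmaz: Yilmaz 14–5.
Ekwueme vs Larsen: Larsen wins 15–4.
Yilmaz vs Larsen: Yilmaz, 12–7.
No candidate is winless: Blum beats Larsen; Ekwueme beats Blum; Yilmaz beats Blum; Larsen beats Ekwueme. There is no Condorcet loser.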